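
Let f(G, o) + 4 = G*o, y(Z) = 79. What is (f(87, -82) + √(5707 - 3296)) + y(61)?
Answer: -7059 + √2411 ≈ -7009.9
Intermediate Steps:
f(G, o) = -4 + G*o
(f(87, -82) + √(5707 - 3296)) + y(61) = ((-4 + 87*(-82)) + √(5707 - 3296)) + 79 = ((-4 - 7134) + √2411) + 79 = (-7138 + √2411) + 79 = -7059 + √2411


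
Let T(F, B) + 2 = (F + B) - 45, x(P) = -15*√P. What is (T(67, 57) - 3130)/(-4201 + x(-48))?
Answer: 12825653/17659201 - 183180*I*√3/17659201 ≈ 0.72629 - 0.017967*I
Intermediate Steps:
T(F, B) = -47 + B + F (T(F, B) = -2 + ((F + B) - 45) = -2 + ((B + F) - 45) = -2 + (-45 + B + F) = -47 + B + F)
(T(67, 57) - 3130)/(-4201 + x(-48)) = ((-47 + 57 + 67) - 3130)/(-4201 - 60*I*√3) = (77 - 3130)/(-4201 - 60*I*√3) = -3053/(-4201 - 60*I*√3)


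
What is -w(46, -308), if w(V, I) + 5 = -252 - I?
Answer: -51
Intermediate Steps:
w(V, I) = -257 - I (w(V, I) = -5 + (-252 - I) = -257 - I)
-w(46, -308) = -(-257 - 1*(-308)) = -(-257 + 308) = -1*51 = -51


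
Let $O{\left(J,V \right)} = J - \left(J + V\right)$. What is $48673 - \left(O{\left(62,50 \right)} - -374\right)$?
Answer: $48349$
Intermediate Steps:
$O{\left(J,V \right)} = - V$ ($O{\left(J,V \right)} = J - \left(J + V\right) = - V$)
$48673 - \left(O{\left(62,50 \right)} - -374\right) = 48673 - \left(\left(-1\right) 50 - -374\right) = 48673 - \left(-50 + 374\right) = 48673 - 324 = 48349$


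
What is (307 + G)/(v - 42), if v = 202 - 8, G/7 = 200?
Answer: 1707/152 ≈ 11.230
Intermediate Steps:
G = 1400 (G = 7*200 = 1400)
v = 194
(307 + G)/(v - 42) = (307 + 1400)/(194 - 42) = 1707/152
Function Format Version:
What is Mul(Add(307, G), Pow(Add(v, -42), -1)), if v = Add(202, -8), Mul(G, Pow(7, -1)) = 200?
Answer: Rational(1707, 152) ≈ 11.230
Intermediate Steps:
G = 1400 (G = Mul(7, 200) = 1400)
v = 194
Mul(Add(307, G), Pow(Add(v, -42), -1)) = Mul(Add(307, 1400), Pow(Add(194, -42), -1)) = Mul(1707, Pow(152, -1)) = Mul(1707, Rational(1, 152)) = Rational(1707, 152)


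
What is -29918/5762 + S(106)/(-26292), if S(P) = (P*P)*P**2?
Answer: -91028228551/18936813 ≈ -4806.9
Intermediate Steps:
S(P) = P**4 (S(P) = P**2*P**2 = P**4)
-29918/5762 + S(106)/(-26292) = -29918/5762 + 106**4/(-26292) = -29918*1/5762 + 126247696*(-1/26292) = -14959/2881 - 31561924/6573 = -91028228551/18936813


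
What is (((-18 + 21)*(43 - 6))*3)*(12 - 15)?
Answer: -999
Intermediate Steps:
(((-18 + 21)*(43 - 6))*3)*(12 - 15) = ((3*37)*3)*(-3) = (111*3)*(-3) = 333*(-3) = -999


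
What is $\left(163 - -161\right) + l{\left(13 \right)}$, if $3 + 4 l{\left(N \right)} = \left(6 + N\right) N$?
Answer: $385$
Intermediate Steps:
$l{\left(N \right)} = - \frac{3}{4} + \frac{N \left(6 + N\right)}{4}$ ($l{\left(N \right)} = - \frac{3}{4} + \frac{\left(6 + N\right) N}{4} = - \frac{3}{4} + \frac{N \left(6 + N\right)}{4}$)
$\left(163 - -161\right) + l{\left(13 \right)} = \left(163 - -161\right) + \left(- \frac{3}{4} + \frac{13^{2}}{4} + \frac{3}{2} \cdot 13\right) = \left(163 + 161\right) + \left(- \frac{3}{4} + \frac{1}{4} \cdot 169 + \frac{39}{2}\right) = 324 + \left(- \frac{3}{4} + \frac{169}{4} + \frac{39}{2}\right) = 324 + 61 = 385$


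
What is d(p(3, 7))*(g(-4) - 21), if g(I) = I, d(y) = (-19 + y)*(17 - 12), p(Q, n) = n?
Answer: 1500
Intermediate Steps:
d(y) = -95 + 5*y (d(y) = (-19 + y)*5 = -95 + 5*y)
d(p(3, 7))*(g(-4) - 21) = (-95 + 5*7)*(-4 - 21) = (-95 + 35)*(-25) = -60*(-25) = 1500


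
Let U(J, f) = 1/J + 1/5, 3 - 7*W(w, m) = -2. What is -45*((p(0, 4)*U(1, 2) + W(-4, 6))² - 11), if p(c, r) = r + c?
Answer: -213966/245 ≈ -873.33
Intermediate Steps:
W(w, m) = 5/7 (W(w, m) = 3/7 - ⅐*(-2) = 3/7 + 2/7 = 5/7)
U(J, f) = ⅕ + 1/J (U(J, f) = 1/J + 1*(⅕) = 1/J + ⅕ = ⅕ + 1/J)
p(c, r) = c + r
-45*((p(0, 4)*U(1, 2) + W(-4, 6))² - 11) = -45*(((0 + 4)*((⅕)*(5 + 1)/1) + 5/7)² - 11) = -45*((4*((⅕)*1*6) + 5/7)² - 11) = -45*((4*(6/5) + 5/7)² - 11) = -45*((24/5 + 5/7)² - 11) = -45*((193/35)² - 11) = -45*(37249/1225 - 11) = -45*23774/1225 = -213966/245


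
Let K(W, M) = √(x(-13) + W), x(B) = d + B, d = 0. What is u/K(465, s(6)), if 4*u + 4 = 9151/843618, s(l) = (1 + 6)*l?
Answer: -3365321*√113/762630672 ≈ -0.046908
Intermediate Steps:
s(l) = 7*l
u = -3365321/3374472 (u = -1 + (9151/843618)/4 = -1 + (9151*(1/843618))/4 = -1 + (¼)*(9151/843618) = -1 + 9151/3374472 = -3365321/3374472 ≈ -0.99729)
x(B) = B (x(B) = 0 + B = B)
K(W, M) = √(-13 + W)
u/K(465, s(6)) = -3365321/(3374472*√(-13 + 465)) = -3365321*√113/226/3374472 = -3365321*√113/762630672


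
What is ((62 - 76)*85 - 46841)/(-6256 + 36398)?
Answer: -48031/30142 ≈ -1.5935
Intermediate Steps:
((62 - 76)*85 - 46841)/(-6256 + 36398) = (-14*85 - 46841)/30142 = (-1190 - 46841)*(1/30142) = -48031*1/30142 = -48031/30142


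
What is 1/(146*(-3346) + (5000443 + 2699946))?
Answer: 1/7211873 ≈ 1.3866e-7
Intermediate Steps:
1/(146*(-3346) + (5000443 + 2699946)) = 1/(-488516 + 7700389) = 1/7211873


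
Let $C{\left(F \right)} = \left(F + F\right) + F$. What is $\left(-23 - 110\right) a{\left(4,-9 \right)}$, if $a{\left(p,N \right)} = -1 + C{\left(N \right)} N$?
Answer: $-32186$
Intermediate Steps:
$C{\left(F \right)} = 3 F$ ($C{\left(F \right)} = 2 F + F = 3 F$)
$a{\left(p,N \right)} = -1 + 3 N^{2}$ ($a{\left(p,N \right)} = -1 + 3 N N = -1 + 3 N^{2}$)
$\left(-23 - 110\right) a{\left(4,-9 \right)} = \left(-23 - 110\right) \left(-1 + 3 \left(-9\right)^{2}\right) = - 133 \left(-1 + 3 \cdot 81\right) = - 133 \left(-1 + 243\right) = \left(-133\right) 242 = -32186$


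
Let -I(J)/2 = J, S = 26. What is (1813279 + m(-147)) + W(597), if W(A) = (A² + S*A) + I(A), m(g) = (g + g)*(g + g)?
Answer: 2270452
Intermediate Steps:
I(J) = -2*J
m(g) = 4*g² (m(g) = (2*g)*(2*g) = 4*g²)
W(A) = A² + 24*A (W(A) = (A² + 26*A) - 2*A = A² + 24*A)
(1813279 + m(-147)) + W(597) = (1813279 + 4*(-147)²) + 597*(24 + 597) = (1813279 + 4*21609) + 597*621 = (1813279 + 86436) + 370737 = 1899715 + 370737 = 2270452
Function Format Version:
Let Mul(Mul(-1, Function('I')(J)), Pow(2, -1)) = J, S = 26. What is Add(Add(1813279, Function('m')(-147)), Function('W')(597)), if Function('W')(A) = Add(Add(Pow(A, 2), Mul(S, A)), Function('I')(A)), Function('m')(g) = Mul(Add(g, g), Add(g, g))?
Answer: 2270452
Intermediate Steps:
Function('I')(J) = Mul(-2, J)
Function('m')(g) = Mul(4, Pow(g, 2)) (Function('m')(g) = Mul(Mul(2, g), Mul(2, g)) = Mul(4, Pow(g, 2)))
Function('W')(A) = Add(Pow(A, 2), Mul(24, A)) (Function('W')(A) = Add(Add(Pow(A, 2), Mul(26, A)), Mul(-2, A)) = Add(Pow(A, 2), Mul(24, A)))
Add(Add(1813279, Function('m')(-147)), Function('W')(597)) = Add(Add(1813279, Mul(4, Pow(-147, 2))), Mul(597, Add(24, 597))) = Add(Add(1813279, Mul(4, 21609)), Mul(597, 621)) = Add(Add(1813279, 86436), 370737) = Add(1899715, 370737) = 2270452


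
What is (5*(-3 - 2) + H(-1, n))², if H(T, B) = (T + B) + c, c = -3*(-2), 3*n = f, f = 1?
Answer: 3481/9 ≈ 386.78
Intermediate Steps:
n = ⅓ (n = (⅓)*1 = ⅓ ≈ 0.33333)
c = 6
H(T, B) = 6 + B + T (H(T, B) = (T + B) + 6 = (B + T) + 6 = 6 + B + T)
(5*(-3 - 2) + H(-1, n))² = (5*(-3 - 2) + (6 + ⅓ - 1))² = (5*(-5) + 16/3)² = (-25 + 16/3)² = (-59/3)² = 3481/9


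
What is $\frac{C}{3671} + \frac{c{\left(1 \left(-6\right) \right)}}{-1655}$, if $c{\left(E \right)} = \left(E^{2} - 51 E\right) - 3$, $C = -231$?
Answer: $- \frac{1626774}{6075505} \approx -0.26776$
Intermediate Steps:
$c{\left(E \right)} = -3 + E^{2} - 51 E$
$\frac{C}{3671} + \frac{c{\left(1 \left(-6\right) \right)}}{-1655} = - \frac{231}{3671} + \frac{-3 + \left(1 \left(-6\right)\right)^{2} - 51 \cdot 1 \left(-6\right)}{-1655} = \left(-231\right) \frac{1}{3671} + \left(-3 + \left(-6\right)^{2} - -306\right) \left(- \frac{1}{1655}\right) = - \frac{231}{3671} + \left(-3 + 36 + 306\right) \left(- \frac{1}{1655}\right) = - \frac{231}{3671} + 339 \left(- \frac{1}{1655}\right) = - \frac{231}{3671} - \frac{339}{1655} = - \frac{1626774}{6075505}$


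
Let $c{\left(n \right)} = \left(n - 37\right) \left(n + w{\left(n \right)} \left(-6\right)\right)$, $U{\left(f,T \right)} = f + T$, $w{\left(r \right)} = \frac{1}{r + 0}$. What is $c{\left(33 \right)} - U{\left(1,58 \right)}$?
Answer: $- \frac{2093}{11} \approx -190.27$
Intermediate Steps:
$w{\left(r \right)} = \frac{1}{r}$
$U{\left(f,T \right)} = T + f$
$c{\left(n \right)} = \left(-37 + n\right) \left(n - \frac{6}{n}\right)$ ($c{\left(n \right)} = \left(n - 37\right) \left(n + \frac{1}{n} \left(-6\right)\right) = \left(-37 + n\right) \left(n - \frac{6}{n}\right)$)
$c{\left(33 \right)} - U{\left(1,58 \right)} = \left(-6 + 33^{2} - 1221 + \frac{222}{33}\right) - \left(58 + 1\right) = \left(-6 + 1089 - 1221 + 222 \cdot \frac{1}{33}\right) - 59 = \left(-6 + 1089 - 1221 + \frac{74}{11}\right) - 59 = - \frac{1444}{11} - 59 = - \frac{2093}{11}$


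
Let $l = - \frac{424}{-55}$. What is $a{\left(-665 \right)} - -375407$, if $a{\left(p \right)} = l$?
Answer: $\frac{20647809}{55} \approx 3.7541 \cdot 10^{5}$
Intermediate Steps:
$l = \frac{424}{55}$ ($l = \left(-424\right) \left(- \frac{1}{55}\right) = \frac{424}{55} \approx 7.7091$)
$a{\left(p \right)} = \frac{424}{55}$
$a{\left(-665 \right)} - -375407 = \frac{424}{55} - -375407 = \frac{424}{55} + 375407 = \frac{20647809}{55}$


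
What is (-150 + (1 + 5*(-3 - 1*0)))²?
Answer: 26896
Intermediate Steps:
(-150 + (1 + 5*(-3 - 1*0)))² = (-150 + (1 + 5*(-3 + 0)))² = (-150 + (1 + 5*(-3)))² = (-150 + (1 - 15))² = (-150 - 14)² = (-164)² = 26896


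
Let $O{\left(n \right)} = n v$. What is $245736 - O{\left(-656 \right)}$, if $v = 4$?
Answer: $248360$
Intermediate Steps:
$O{\left(n \right)} = 4 n$ ($O{\left(n \right)} = n 4 = 4 n$)
$245736 - O{\left(-656 \right)} = 245736 - 4 \left(-656\right) = 245736 - -2624 = 245736 + 2624 = 248360$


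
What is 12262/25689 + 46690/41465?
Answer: 341572648/213038877 ≈ 1.6033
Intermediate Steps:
12262/25689 + 46690/41465 = 12262*(1/25689) + 46690*(1/41465) = 12262/25689 + 9338/8293 = 341572648/213038877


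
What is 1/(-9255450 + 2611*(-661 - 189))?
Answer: -1/11474800 ≈ -8.7147e-8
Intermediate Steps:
1/(-9255450 + 2611*(-661 - 189)) = 1/(-9255450 + 2611*(-850)) = 1/(-9255450 - 2219350) = 1/(-11474800) = -1/11474800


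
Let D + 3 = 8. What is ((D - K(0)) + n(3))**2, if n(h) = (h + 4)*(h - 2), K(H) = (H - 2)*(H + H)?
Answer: 144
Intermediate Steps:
D = 5 (D = -3 + 8 = 5)
K(H) = 2*H*(-2 + H) (K(H) = (-2 + H)*(2*H) = 2*H*(-2 + H))
n(h) = (-2 + h)*(4 + h) (n(h) = (4 + h)*(-2 + h) = (-2 + h)*(4 + h))
((D - K(0)) + n(3))**2 = ((5 - 2*0*(-2 + 0)) + (-8 + 3**2 + 2*3))**2 = ((5 - 2*0*(-2)) + (-8 + 9 + 6))**2 = ((5 - 1*0) + 7)**2 = ((5 + 0) + 7)**2 = (5 + 7)**2 = 12**2 = 144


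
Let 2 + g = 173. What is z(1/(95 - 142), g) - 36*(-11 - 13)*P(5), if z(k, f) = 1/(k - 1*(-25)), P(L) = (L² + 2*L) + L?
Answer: 40573487/1174 ≈ 34560.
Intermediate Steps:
P(L) = L² + 3*L
g = 171 (g = -2 + 173 = 171)
z(k, f) = 1/(25 + k) (z(k, f) = 1/(k + 25) = 1/(25 + k))
z(1/(95 - 142), g) - 36*(-11 - 13)*P(5) = 1/(25 + 1/(95 - 142)) - 36*(-11 - 13)*5*(3 + 5) = 1/(25 + 1/(-47)) - 36*(-24)*5*8 = 1/(25 - 1/47) - (-864)*40 = 1/(1174/47) - 1*(-34560) = 47/1174 + 34560 = 40573487/1174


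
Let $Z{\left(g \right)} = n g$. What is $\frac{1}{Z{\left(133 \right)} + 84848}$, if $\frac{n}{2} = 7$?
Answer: $\frac{1}{86710} \approx 1.1533 \cdot 10^{-5}$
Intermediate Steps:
$n = 14$ ($n = 2 \cdot 7 = 14$)
$Z{\left(g \right)} = 14 g$
$\frac{1}{Z{\left(133 \right)} + 84848} = \frac{1}{14 \cdot 133 + 84848} = \frac{1}{1862 + 84848} = \frac{1}{86710}$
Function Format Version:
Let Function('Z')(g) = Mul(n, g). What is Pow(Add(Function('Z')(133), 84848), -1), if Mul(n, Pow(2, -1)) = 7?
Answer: Rational(1, 86710) ≈ 1.1533e-5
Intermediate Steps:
n = 14 (n = Mul(2, 7) = 14)
Function('Z')(g) = Mul(14, g)
Pow(Add(Function('Z')(133), 84848), -1) = Pow(Add(Mul(14, 133), 84848), -1) = Pow(Add(1862, 84848), -1) = Pow(86710, -1) = Rational(1, 86710)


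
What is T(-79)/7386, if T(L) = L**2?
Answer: 6241/7386 ≈ 0.84498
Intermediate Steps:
T(-79)/7386 = (-79)**2/7386 = 6241*(1/7386) = 6241/7386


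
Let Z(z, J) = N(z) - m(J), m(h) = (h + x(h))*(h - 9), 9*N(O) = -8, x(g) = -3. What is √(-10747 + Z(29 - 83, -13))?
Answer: I*√99899/3 ≈ 105.36*I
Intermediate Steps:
N(O) = -8/9 (N(O) = (⅑)*(-8) = -8/9)
m(h) = (-9 + h)*(-3 + h) (m(h) = (h - 3)*(h - 9) = (-3 + h)*(-9 + h) = (-9 + h)*(-3 + h))
Z(z, J) = -251/9 - J² + 12*J (Z(z, J) = -8/9 - (27 + J² - 12*J) = -8/9 + (-27 - J² + 12*J) = -251/9 - J² + 12*J)
√(-10747 + Z(29 - 83, -13)) = √(-10747 + (-251/9 - 1*(-13)² + 12*(-13))) = √(-10747 + (-251/9 - 1*169 - 156)) = √(-10747 + (-251/9 - 169 - 156)) = √(-10747 - 3176/9) = √(-99899/9) = I*√99899/3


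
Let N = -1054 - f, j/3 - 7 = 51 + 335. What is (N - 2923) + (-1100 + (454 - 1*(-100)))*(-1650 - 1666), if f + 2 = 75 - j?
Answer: 1807665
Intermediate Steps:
j = 1179 (j = 21 + 3*(51 + 335) = 21 + 3*386 = 21 + 1158 = 1179)
f = -1106 (f = -2 + (75 - 1*1179) = -2 + (75 - 1179) = -2 - 1104 = -1106)
N = 52 (N = -1054 - 1*(-1106) = -1054 + 1106 = 52)
(N - 2923) + (-1100 + (454 - 1*(-100)))*(-1650 - 1666) = (52 - 2923) + (-1100 + (454 - 1*(-100)))*(-1650 - 1666) = -2871 + (-1100 + (454 + 100))*(-3316) = -2871 + (-1100 + 554)*(-3316) = -2871 - 546*(-3316) = -2871 + 1810536 = 1807665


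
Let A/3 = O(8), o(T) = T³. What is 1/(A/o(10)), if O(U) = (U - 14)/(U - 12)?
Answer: 2000/9 ≈ 222.22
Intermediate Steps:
O(U) = (-14 + U)/(-12 + U)
A = 9/2 (A = 3*((-14 + 8)/(-12 + 8)) = 3*(-6/(-4)) = 3*(-¼*(-6)) = 3*(3/2) = 9/2 ≈ 4.5000)
1/(A/o(10)) = 1/(9/(2*(10³))) = 1/((9/2)/1000) = 1/((9/2)*(1/1000)) = 1/(9/2000) = 2000/9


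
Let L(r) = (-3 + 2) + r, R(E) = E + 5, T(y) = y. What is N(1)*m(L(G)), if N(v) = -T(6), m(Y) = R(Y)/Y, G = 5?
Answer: -27/2 ≈ -13.500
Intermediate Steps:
R(E) = 5 + E
L(r) = -1 + r
m(Y) = (5 + Y)/Y
N(v) = -6 (N(v) = -1*6 = -6)
N(1)*m(L(G)) = -6*(5 + (-1 + 5))/(-1 + 5) = -6*(5 + 4)/4 = -3*9/2 = -6*9/4 = -27/2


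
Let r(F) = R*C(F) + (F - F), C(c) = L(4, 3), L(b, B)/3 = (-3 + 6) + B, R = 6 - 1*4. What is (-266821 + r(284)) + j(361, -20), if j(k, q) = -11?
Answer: -266796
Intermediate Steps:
R = 2 (R = 6 - 4 = 2)
L(b, B) = 9 + 3*B (L(b, B) = 3*((-3 + 6) + B) = 3*(3 + B) = 9 + 3*B)
C(c) = 18 (C(c) = 9 + 3*3 = 9 + 9 = 18)
r(F) = 36 (r(F) = 2*18 + (F - F) = 36 + 0 = 36)
(-266821 + r(284)) + j(361, -20) = (-266821 + 36) - 11 = -266785 - 11 = -266796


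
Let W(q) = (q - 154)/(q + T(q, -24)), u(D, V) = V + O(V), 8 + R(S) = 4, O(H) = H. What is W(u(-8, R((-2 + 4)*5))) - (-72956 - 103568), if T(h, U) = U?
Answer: 2824465/16 ≈ 1.7653e+5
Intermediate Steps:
R(S) = -4 (R(S) = -8 + 4 = -4)
u(D, V) = 2*V (u(D, V) = V + V = 2*V)
W(q) = (-154 + q)/(-24 + q) (W(q) = (q - 154)/(q - 24) = (-154 + q)/(-24 + q))
W(u(-8, R((-2 + 4)*5))) - (-72956 - 103568) = (-154 + 2*(-4))/(-24 + 2*(-4)) - (-72956 - 103568) = (-154 - 8)/(-24 - 8) - 1*(-176524) = -162/(-32) + 176524 = -1/32*(-162) + 176524 = 81/16 + 176524 = 2824465/16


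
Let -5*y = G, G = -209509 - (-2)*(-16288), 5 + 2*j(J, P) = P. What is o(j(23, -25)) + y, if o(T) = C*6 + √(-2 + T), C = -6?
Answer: 48381 + I*√17 ≈ 48381.0 + 4.1231*I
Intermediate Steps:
j(J, P) = -5/2 + P/2
o(T) = -36 + √(-2 + T) (o(T) = -6*6 + √(-2 + T) = -36 + √(-2 + T))
G = -242085 (G = -209509 - 1*32576 = -209509 - 32576 = -242085)
y = 48417 (y = -⅕*(-242085) = 48417)
o(j(23, -25)) + y = (-36 + √(-2 + (-5/2 + (½)*(-25)))) + 48417 = (-36 + √(-2 + (-5/2 - 25/2))) + 48417 = (-36 + √(-2 - 15)) + 48417 = (-36 + √(-17)) + 48417 = (-36 + I*√17) + 48417 = 48381 + I*√17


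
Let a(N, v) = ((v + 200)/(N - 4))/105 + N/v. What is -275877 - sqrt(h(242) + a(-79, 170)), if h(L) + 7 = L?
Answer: -275877 - sqrt(20588381205630)/296310 ≈ -2.7589e+5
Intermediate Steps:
h(L) = -7 + L
a(N, v) = N/v + (200 + v)/(105*(-4 + N)) (a(N, v) = ((200 + v)/(-4 + N))*(1/105) + N/v = (200 + v)/(105*(-4 + N)) + N/v = N/v + (200 + v)/(105*(-4 + N)))
-275877 - sqrt(h(242) + a(-79, 170)) = -275877 - sqrt((-7 + 242) + (1/105)*(170**2 - 420*(-79) + 105*(-79)**2 + 200*170)/(170*(-4 - 79))) = -275877 - sqrt(235 + (1/105)*(1/170)*(28900 + 33180 + 105*6241 + 34000)/(-83)) = -275877 - sqrt(235 + (1/105)*(1/170)*(-1/83)*(28900 + 33180 + 655305 + 34000)) = -275877 - sqrt(235 + (1/105)*(1/170)*(-1/83)*751385) = -275877 - sqrt(235 - 150277/296310) = -275877 - sqrt(69482573/296310) = -275877 - sqrt(20588381205630)/296310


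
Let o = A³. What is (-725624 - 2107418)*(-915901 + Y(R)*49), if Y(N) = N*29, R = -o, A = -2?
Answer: 2562579979386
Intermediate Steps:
o = -8 (o = (-2)³ = -8)
R = 8 (R = -1*(-8) = 8)
Y(N) = 29*N
(-725624 - 2107418)*(-915901 + Y(R)*49) = (-725624 - 2107418)*(-915901 + (29*8)*49) = -2833042*(-915901 + 232*49) = -2833042*(-915901 + 11368) = -2833042*(-904533) = 2562579979386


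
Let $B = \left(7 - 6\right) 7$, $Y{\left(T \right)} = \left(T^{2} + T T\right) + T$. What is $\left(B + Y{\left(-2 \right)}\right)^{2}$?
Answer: $169$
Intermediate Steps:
$Y{\left(T \right)} = T + 2 T^{2}$ ($Y{\left(T \right)} = \left(T^{2} + T^{2}\right) + T = 2 T^{2} + T = T + 2 T^{2}$)
$B = 7$ ($B = 1 \cdot 7 = 7$)
$\left(B + Y{\left(-2 \right)}\right)^{2} = \left(7 - 2 \left(1 + 2 \left(-2\right)\right)\right)^{2} = \left(7 - 2 \left(1 - 4\right)\right)^{2} = \left(7 - -6\right)^{2} = \left(7 + 6\right)^{2} = 13^{2} = 169$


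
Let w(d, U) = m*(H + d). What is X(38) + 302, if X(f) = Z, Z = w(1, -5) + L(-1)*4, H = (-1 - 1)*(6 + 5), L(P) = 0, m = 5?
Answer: 197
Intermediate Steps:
H = -22 (H = -2*11 = -22)
w(d, U) = -110 + 5*d (w(d, U) = 5*(-22 + d) = -110 + 5*d)
Z = -105 (Z = (-110 + 5*1) + 0*4 = (-110 + 5) + 0 = -105 + 0 = -105)
X(f) = -105
X(38) + 302 = -105 + 302 = 197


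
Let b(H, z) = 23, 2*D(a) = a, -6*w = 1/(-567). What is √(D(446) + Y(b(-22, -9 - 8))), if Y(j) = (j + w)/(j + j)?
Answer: √16893390129/8694 ≈ 14.950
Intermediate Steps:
w = 1/3402 (w = -⅙/(-567) = -⅙*(-1/567) = 1/3402 ≈ 0.00029394)
D(a) = a/2
Y(j) = (1/3402 + j)/(2*j) (Y(j) = (j + 1/3402)/(j + j) = (1/3402 + j)/((2*j)) = (1/3402 + j)*(1/(2*j)) = (1/3402 + j)/(2*j))
√(D(446) + Y(b(-22, -9 - 8))) = √((½)*446 + (1/6804)*(1 + 3402*23)/23) = √(223 + (1/6804)*(1/23)*(1 + 78246)) = √(223 + (1/6804)*(1/23)*78247) = √(223 + 78247/156492) = √(34975963/156492) = √16893390129/8694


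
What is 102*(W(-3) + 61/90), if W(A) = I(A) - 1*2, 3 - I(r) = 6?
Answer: -6613/15 ≈ -440.87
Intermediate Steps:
I(r) = -3 (I(r) = 3 - 1*6 = 3 - 6 = -3)
W(A) = -5 (W(A) = -3 - 1*2 = -3 - 2 = -5)
102*(W(-3) + 61/90) = 102*(-5 + 61/90) = 102*(-389/90) = -6613/15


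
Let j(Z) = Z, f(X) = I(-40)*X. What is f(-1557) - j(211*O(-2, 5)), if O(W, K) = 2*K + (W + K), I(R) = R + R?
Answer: 121817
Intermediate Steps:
I(R) = 2*R
O(W, K) = W + 3*K (O(W, K) = 2*K + (K + W) = W + 3*K)
f(X) = -80*X (f(X) = (2*(-40))*X = -80*X)
f(-1557) - j(211*O(-2, 5)) = -80*(-1557) - 211*(-2 + 3*5) = 124560 - 211*(-2 + 15) = 124560 - 211*13 = 124560 - 1*2743 = 124560 - 2743 = 121817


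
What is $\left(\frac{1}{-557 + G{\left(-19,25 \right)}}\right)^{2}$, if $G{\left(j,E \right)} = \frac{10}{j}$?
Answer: $\frac{361}{112211649} \approx 3.2171 \cdot 10^{-6}$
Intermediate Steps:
$\left(\frac{1}{-557 + G{\left(-19,25 \right)}}\right)^{2} = \left(\frac{1}{-557 + \frac{10}{-19}}\right)^{2} = \left(\frac{1}{-557 + 10 \left(- \frac{1}{19}\right)}\right)^{2} = \left(\frac{1}{-557 - \frac{10}{19}}\right)^{2} = \left(\frac{1}{- \frac{10593}{19}}\right)^{2} = \left(- \frac{19}{10593}\right)^{2} = \frac{361}{112211649}$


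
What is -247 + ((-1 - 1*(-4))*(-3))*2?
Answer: -265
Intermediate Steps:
-247 + ((-1 - 1*(-4))*(-3))*2 = -247 + ((-1 + 4)*(-3))*2 = -247 + (3*(-3))*2 = -247 - 9*2 = -247 - 18 = -265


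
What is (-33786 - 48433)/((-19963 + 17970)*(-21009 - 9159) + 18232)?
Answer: -82219/60143056 ≈ -0.0013671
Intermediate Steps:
(-33786 - 48433)/((-19963 + 17970)*(-21009 - 9159) + 18232) = -82219/(-1993*(-30168) + 18232) = -82219/(60124824 + 18232) = -82219/60143056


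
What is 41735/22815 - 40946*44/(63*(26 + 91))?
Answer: -23245825/95823 ≈ -242.59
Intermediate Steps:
41735/22815 - 40946*44/(63*(26 + 91)) = 41735*(1/22815) - 40946/((63*(1/44))*117) = 8347/4563 - 40946/((63/44)*117) = 8347/4563 - 40946/7371/44 = 8347/4563 - 40946*44/7371 = 8347/4563 - 1801624/7371 = -23245825/95823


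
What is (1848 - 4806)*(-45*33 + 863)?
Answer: 1839876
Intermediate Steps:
(1848 - 4806)*(-45*33 + 863) = -2958*(-1485 + 863) = -2958*(-622) = 1839876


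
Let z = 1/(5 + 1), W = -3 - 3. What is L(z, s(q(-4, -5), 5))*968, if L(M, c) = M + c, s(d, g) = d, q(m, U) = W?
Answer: -16940/3 ≈ -5646.7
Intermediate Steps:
W = -6
q(m, U) = -6
z = ⅙ (z = 1/6 = ⅙ ≈ 0.16667)
L(z, s(q(-4, -5), 5))*968 = (⅙ - 6)*968 = -35/6*968 = -16940/3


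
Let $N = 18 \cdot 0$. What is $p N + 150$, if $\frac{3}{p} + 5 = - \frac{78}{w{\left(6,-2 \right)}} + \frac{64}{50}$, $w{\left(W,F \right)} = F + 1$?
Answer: $150$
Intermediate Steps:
$w{\left(W,F \right)} = 1 + F$
$N = 0$
$p = \frac{25}{619}$ ($p = \frac{3}{-5 - \left(- \frac{32}{25} + \frac{78}{1 - 2}\right)} = \frac{3}{-5 + \left(- \frac{78}{-1} + 64 \cdot \frac{1}{50}\right)} = \frac{3}{-5 + \left(\left(-78\right) \left(-1\right) + \frac{32}{25}\right)} = \frac{3}{-5 + \left(78 + \frac{32}{25}\right)} = \frac{3}{-5 + \frac{1982}{25}} = \frac{3}{\frac{1857}{25}} = 3 \cdot \frac{25}{1857} = \frac{25}{619} \approx 0.040388$)
$p N + 150 = \frac{25}{619} \cdot 0 + 150 = 0 + 150 = 150$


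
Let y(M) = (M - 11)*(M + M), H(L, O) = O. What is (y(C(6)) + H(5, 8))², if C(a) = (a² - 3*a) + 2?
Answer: 135424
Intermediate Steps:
C(a) = 2 + a² - 3*a
y(M) = 2*M*(-11 + M) (y(M) = (-11 + M)*(2*M) = 2*M*(-11 + M))
(y(C(6)) + H(5, 8))² = (2*(2 + 6² - 3*6)*(-11 + (2 + 6² - 3*6)) + 8)² = (2*(2 + 36 - 18)*(-11 + (2 + 36 - 18)) + 8)² = (2*20*(-11 + 20) + 8)² = (2*20*9 + 8)² = (360 + 8)² = 368² = 135424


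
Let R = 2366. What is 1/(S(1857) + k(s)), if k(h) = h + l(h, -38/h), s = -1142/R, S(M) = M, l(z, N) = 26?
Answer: 1183/2227018 ≈ 0.00053120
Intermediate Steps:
s = -571/1183 (s = -1142/2366 = -1142*1/2366 = -571/1183 ≈ -0.48267)
k(h) = 26 + h (k(h) = h + 26 = 26 + h)
1/(S(1857) + k(s)) = 1/(1857 + (26 - 571/1183)) = 1/(1857 + 30187/1183) = 1/(2227018/1183) = 1183/2227018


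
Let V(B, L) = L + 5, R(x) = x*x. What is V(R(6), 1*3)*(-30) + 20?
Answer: -220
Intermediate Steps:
R(x) = x²
V(B, L) = 5 + L
V(R(6), 1*3)*(-30) + 20 = (5 + 1*3)*(-30) + 20 = (5 + 3)*(-30) + 20 = 8*(-30) + 20 = -240 + 20 = -220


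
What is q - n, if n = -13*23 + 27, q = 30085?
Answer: 30357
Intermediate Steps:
n = -272 (n = -299 + 27 = -272)
q - n = 30085 - 1*(-272) = 30085 + 272 = 30357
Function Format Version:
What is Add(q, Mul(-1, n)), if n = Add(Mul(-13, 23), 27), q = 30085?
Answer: 30357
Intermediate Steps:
n = -272 (n = Add(-299, 27) = -272)
Add(q, Mul(-1, n)) = Add(30085, Mul(-1, -272)) = Add(30085, 272) = 30357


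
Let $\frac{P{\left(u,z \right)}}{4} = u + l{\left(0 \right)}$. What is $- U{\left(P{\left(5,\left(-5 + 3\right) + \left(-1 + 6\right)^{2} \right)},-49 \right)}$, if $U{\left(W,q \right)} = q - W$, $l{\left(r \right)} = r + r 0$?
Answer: $69$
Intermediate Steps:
$l{\left(r \right)} = r$ ($l{\left(r \right)} = r + 0 = r$)
$P{\left(u,z \right)} = 4 u$ ($P{\left(u,z \right)} = 4 \left(u + 0\right) = 4 u$)
$- U{\left(P{\left(5,\left(-5 + 3\right) + \left(-1 + 6\right)^{2} \right)},-49 \right)} = - (-49 - 4 \cdot 5) = - (-49 - 20) = \left(-1\right) \left(-69\right) = 69$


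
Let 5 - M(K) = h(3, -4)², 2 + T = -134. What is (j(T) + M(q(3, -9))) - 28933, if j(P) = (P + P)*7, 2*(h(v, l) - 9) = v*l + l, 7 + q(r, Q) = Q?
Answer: -30833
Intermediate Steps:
q(r, Q) = -7 + Q
T = -136 (T = -2 - 134 = -136)
h(v, l) = 9 + l/2 + l*v/2 (h(v, l) = 9 + (v*l + l)/2 = 9 + (l*v + l)/2 = 9 + (l + l*v)/2 = 9 + (l/2 + l*v/2) = 9 + l/2 + l*v/2)
j(P) = 14*P (j(P) = (2*P)*7 = 14*P)
M(K) = 4 (M(K) = 5 - (9 + (½)*(-4) + (½)*(-4)*3)² = 5 - (9 - 2 - 6)² = 5 - 1*1² = 5 - 1*1 = 5 - 1 = 4)
(j(T) + M(q(3, -9))) - 28933 = (14*(-136) + 4) - 28933 = (-1904 + 4) - 28933 = -1900 - 28933 = -30833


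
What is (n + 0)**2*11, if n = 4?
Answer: 176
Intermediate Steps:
(n + 0)**2*11 = (4 + 0)**2*11 = 4**2*11 = 16*11 = 176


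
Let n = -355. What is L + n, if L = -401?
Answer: -756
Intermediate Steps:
L + n = -401 - 355 = -756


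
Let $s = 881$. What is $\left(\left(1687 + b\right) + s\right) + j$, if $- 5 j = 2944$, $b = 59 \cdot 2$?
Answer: $\frac{10486}{5} \approx 2097.2$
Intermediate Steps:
$b = 118$
$j = - \frac{2944}{5}$ ($j = \left(- \frac{1}{5}\right) 2944 = - \frac{2944}{5} \approx -588.8$)
$\left(\left(1687 + b\right) + s\right) + j = \left(\left(1687 + 118\right) + 881\right) - \frac{2944}{5} = \left(1805 + 881\right) - \frac{2944}{5} = 2686 - \frac{2944}{5} = \frac{10486}{5}$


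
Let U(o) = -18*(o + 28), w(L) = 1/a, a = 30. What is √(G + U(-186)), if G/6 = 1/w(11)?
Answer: 12*√21 ≈ 54.991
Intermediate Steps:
w(L) = 1/30
G = 180 (G = 6/(1/30) = 6*30 = 180)
U(o) = -504 - 18*o (U(o) = -18*(28 + o) = -504 - 18*o)
√(G + U(-186)) = √(180 + (-504 - 18*(-186))) = √(180 + (-504 + 3348)) = √(180 + 2844) = √3024 = 12*√21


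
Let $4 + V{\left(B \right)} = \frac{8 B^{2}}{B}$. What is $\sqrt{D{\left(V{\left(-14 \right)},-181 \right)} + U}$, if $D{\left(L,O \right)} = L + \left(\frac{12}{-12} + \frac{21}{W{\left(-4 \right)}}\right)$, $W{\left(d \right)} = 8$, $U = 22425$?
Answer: $\frac{\sqrt{356970}}{4} \approx 149.37$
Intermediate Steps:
$V{\left(B \right)} = -4 + 8 B$ ($V{\left(B \right)} = -4 + \frac{8 B^{2}}{B} = -4 + 8 B$)
$D{\left(L,O \right)} = \frac{13}{8} + L$ ($D{\left(L,O \right)} = L + \left(\frac{12}{-12} + \frac{21}{8}\right) = L + \left(12 \left(- \frac{1}{12}\right) + 21 \cdot \frac{1}{8}\right) = L + \left(-1 + \frac{21}{8}\right) = L + \frac{13}{8} = \frac{13}{8} + L$)
$\sqrt{D{\left(V{\left(-14 \right)},-181 \right)} + U} = \sqrt{\left(\frac{13}{8} + \left(-4 + 8 \left(-14\right)\right)\right) + 22425} = \sqrt{\left(\frac{13}{8} - 116\right) + 22425} = \sqrt{- \frac{915}{8} + 22425} = \sqrt{\frac{178485}{8}} = \frac{\sqrt{356970}}{4}$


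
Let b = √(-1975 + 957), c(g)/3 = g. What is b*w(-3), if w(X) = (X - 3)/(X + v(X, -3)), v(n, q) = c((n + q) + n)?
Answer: I*√1018/5 ≈ 6.3812*I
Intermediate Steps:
c(g) = 3*g
v(n, q) = 3*q + 6*n (v(n, q) = 3*((n + q) + n) = 3*(q + 2*n) = 3*q + 6*n)
w(X) = (-3 + X)/(-9 + 7*X) (w(X) = (X - 3)/(X + (3*(-3) + 6*X)) = (-3 + X)/(X + (-9 + 6*X)) = (-3 + X)/(-9 + 7*X))
b = I*√1018 (b = √(-1018) = I*√1018 ≈ 31.906*I)
b*w(-3) = (I*√1018)*((-3 - 3)/(-9 + 7*(-3))) = (I*√1018)*(-6/(-9 - 21)) = (I*√1018)*(-6/(-30)) = (I*√1018)*(-1/30*(-6)) = (I*√1018)*(⅕) = I*√1018/5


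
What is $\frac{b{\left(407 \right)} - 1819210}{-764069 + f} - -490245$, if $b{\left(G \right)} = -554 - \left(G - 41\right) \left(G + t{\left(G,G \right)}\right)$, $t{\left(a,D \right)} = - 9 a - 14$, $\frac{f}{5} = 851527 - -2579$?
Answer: $\frac{245574907143}{500923} \approx 4.9025 \cdot 10^{5}$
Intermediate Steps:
$f = 4270530$ ($f = 5 \left(851527 - -2579\right) = 5 \left(851527 + 2579\right) = 5 \cdot 854106 = 4270530$)
$t{\left(a,D \right)} = -14 - 9 a$
$b{\left(G \right)} = -554 - \left(-41 + G\right) \left(-14 - 8 G\right)$ ($b{\left(G \right)} = -554 - \left(G - 41\right) \left(G - \left(14 + 9 G\right)\right) = -554 - \left(-41 + G\right) \left(-14 - 8 G\right)$)
$\frac{b{\left(407 \right)} - 1819210}{-764069 + f} - -490245 = \frac{\left(-1128 - 127798 + 8 \cdot 407^{2}\right) - 1819210}{-764069 + 4270530} - -490245 = \frac{\left(-1128 - 127798 + 8 \cdot 165649\right) - 1819210}{3506461} + 490245 = \left(\left(-1128 - 127798 + 1325192\right) - 1819210\right) \frac{1}{3506461} + 490245 = \left(1196266 - 1819210\right) \frac{1}{3506461} + 490245 = \left(-622944\right) \frac{1}{3506461} + 490245 = - \frac{88992}{500923} + 490245 = \frac{245574907143}{500923}$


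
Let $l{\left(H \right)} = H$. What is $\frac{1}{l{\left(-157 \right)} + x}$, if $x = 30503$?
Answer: $\frac{1}{30346} \approx 3.2953 \cdot 10^{-5}$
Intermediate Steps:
$\frac{1}{l{\left(-157 \right)} + x} = \frac{1}{-157 + 30503} = \frac{1}{30346}$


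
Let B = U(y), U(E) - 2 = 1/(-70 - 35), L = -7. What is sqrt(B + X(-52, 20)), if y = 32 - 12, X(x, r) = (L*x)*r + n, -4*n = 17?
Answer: sqrt(320948355)/210 ≈ 85.310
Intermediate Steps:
n = -17/4 (n = -1/4*17 = -17/4 ≈ -4.2500)
X(x, r) = -17/4 - 7*r*x (X(x, r) = (-7*x)*r - 17/4 = -7*r*x - 17/4 = -17/4 - 7*r*x)
y = 20
U(E) = 209/105 (U(E) = 2 + 1/(-70 - 35) = 2 + 1/(-105) = 2 - 1/105 = 209/105)
B = 209/105 ≈ 1.9905
sqrt(B + X(-52, 20)) = sqrt(209/105 + (-17/4 - 7*20*(-52))) = sqrt(209/105 + (-17/4 + 7280)) = sqrt(209/105 + 29103/4) = sqrt(3056651/420) = sqrt(320948355)/210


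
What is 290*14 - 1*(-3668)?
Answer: 7728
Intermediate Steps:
290*14 - 1*(-3668) = 4060 + 3668 = 7728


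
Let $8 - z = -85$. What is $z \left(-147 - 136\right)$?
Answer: $-26319$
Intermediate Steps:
$z = 93$ ($z = 8 - -85 = 8 + 85 = 93$)
$z \left(-147 - 136\right) = 93 \left(-147 - 136\right) = 93 \left(-283\right) = -26319$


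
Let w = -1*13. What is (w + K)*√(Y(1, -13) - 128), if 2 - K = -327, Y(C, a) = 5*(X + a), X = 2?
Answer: 316*I*√183 ≈ 4274.8*I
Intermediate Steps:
Y(C, a) = 10 + 5*a (Y(C, a) = 5*(2 + a) = 10 + 5*a)
K = 329 (K = 2 - 1*(-327) = 2 + 327 = 329)
w = -13
(w + K)*√(Y(1, -13) - 128) = (-13 + 329)*√((10 + 5*(-13)) - 128) = 316*√((10 - 65) - 128) = 316*√(-55 - 128) = 316*√(-183) = 316*(I*√183) = 316*I*√183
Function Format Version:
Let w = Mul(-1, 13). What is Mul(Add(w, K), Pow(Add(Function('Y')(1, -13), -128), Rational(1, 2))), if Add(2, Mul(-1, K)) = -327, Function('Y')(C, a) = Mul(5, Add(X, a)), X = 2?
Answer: Mul(316, I, Pow(183, Rational(1, 2))) ≈ Mul(4274.8, I)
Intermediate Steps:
Function('Y')(C, a) = Add(10, Mul(5, a)) (Function('Y')(C, a) = Mul(5, Add(2, a)) = Add(10, Mul(5, a)))
K = 329 (K = Add(2, Mul(-1, -327)) = Add(2, 327) = 329)
w = -13
Mul(Add(w, K), Pow(Add(Function('Y')(1, -13), -128), Rational(1, 2))) = Mul(Add(-13, 329), Pow(Add(Add(10, Mul(5, -13)), -128), Rational(1, 2))) = Mul(316, Pow(Add(Add(10, -65), -128), Rational(1, 2))) = Mul(316, Pow(Add(-55, -128), Rational(1, 2))) = Mul(316, Pow(-183, Rational(1, 2))) = Mul(316, Mul(I, Pow(183, Rational(1, 2)))) = Mul(316, I, Pow(183, Rational(1, 2)))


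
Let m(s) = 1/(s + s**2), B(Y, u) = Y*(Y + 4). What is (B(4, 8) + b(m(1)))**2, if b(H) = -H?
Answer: 3969/4 ≈ 992.25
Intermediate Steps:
B(Y, u) = Y*(4 + Y)
(B(4, 8) + b(m(1)))**2 = (4*(4 + 4) - 1/(1*(1 + 1)))**2 = (4*8 - 1/2)**2 = (32 - 1/2)**2 = (63/2)**2 = 3969/4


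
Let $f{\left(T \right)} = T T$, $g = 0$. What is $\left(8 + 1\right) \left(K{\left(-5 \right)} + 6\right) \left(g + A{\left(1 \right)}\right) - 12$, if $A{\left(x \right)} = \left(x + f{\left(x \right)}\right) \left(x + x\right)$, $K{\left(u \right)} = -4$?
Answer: $60$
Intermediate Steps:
$f{\left(T \right)} = T^{2}$
$A{\left(x \right)} = 2 x \left(x + x^{2}\right)$ ($A{\left(x \right)} = \left(x + x^{2}\right) \left(x + x\right) = \left(x + x^{2}\right) 2 x = 2 x \left(x + x^{2}\right)$)
$\left(8 + 1\right) \left(K{\left(-5 \right)} + 6\right) \left(g + A{\left(1 \right)}\right) - 12 = \left(8 + 1\right) \left(-4 + 6\right) \left(0 + 2 \cdot 1^{2} \left(1 + 1\right)\right) - 12 = 9 \cdot 2 \left(0 + 2 \cdot 1 \cdot 2\right) - 12 = 18 \left(0 + 4\right) - 12 = 18 \cdot 4 - 12 = 72 - 12 = 60$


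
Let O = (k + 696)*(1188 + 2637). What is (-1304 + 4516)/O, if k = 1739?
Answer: 3212/9313875 ≈ 0.00034486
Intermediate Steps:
O = 9313875 (O = (1739 + 696)*(1188 + 2637) = 2435*3825 = 9313875)
(-1304 + 4516)/O = (-1304 + 4516)/9313875 = 3212*(1/9313875) = 3212/9313875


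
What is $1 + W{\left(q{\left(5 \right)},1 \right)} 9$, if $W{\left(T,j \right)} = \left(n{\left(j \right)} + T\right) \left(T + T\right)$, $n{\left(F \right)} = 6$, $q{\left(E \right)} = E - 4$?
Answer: $127$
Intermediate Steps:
$q{\left(E \right)} = -4 + E$
$W{\left(T,j \right)} = 2 T \left(6 + T\right)$ ($W{\left(T,j \right)} = \left(6 + T\right) \left(T + T\right) = \left(6 + T\right) 2 T = 2 T \left(6 + T\right)$)
$1 + W{\left(q{\left(5 \right)},1 \right)} 9 = 1 + 2 \left(-4 + 5\right) \left(6 + \left(-4 + 5\right)\right) 9 = 1 + 2 \cdot 1 \left(6 + 1\right) 9 = 1 + 2 \cdot 1 \cdot 7 \cdot 9 = 1 + 14 \cdot 9 = 1 + 126 = 127$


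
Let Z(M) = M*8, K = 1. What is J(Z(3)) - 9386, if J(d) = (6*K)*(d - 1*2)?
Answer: -9254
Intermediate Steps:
Z(M) = 8*M
J(d) = -12 + 6*d (J(d) = (6*1)*(d - 1*2) = 6*(d - 2) = 6*(-2 + d) = -12 + 6*d)
J(Z(3)) - 9386 = (-12 + 6*(8*3)) - 9386 = (-12 + 6*24) - 9386 = (-12 + 144) - 9386 = 132 - 9386 = -9254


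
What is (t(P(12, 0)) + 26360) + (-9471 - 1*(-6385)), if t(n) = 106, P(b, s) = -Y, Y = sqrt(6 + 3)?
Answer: 23380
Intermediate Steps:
Y = 3 (Y = sqrt(9) = 3)
P(b, s) = -3 (P(b, s) = -1*3 = -3)
(t(P(12, 0)) + 26360) + (-9471 - 1*(-6385)) = (106 + 26360) + (-9471 - 1*(-6385)) = 26466 + (-9471 + 6385) = 26466 - 3086 = 23380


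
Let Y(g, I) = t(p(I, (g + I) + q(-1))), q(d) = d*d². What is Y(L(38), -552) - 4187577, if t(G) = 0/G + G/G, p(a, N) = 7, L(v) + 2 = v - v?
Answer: -4187576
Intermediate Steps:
q(d) = d³
L(v) = -2 (L(v) = -2 + (v - v) = -2 + 0 = -2)
t(G) = 1 (t(G) = 0 + 1 = 1)
Y(g, I) = 1
Y(L(38), -552) - 4187577 = 1 - 4187577 = -4187576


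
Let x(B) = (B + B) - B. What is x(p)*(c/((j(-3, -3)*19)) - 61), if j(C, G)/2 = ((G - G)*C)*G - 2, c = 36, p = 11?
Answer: -12848/19 ≈ -676.21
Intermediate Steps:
j(C, G) = -4 (j(C, G) = 2*(((G - G)*C)*G - 2) = 2*((0*C)*G - 2) = 2*(0*G - 2) = 2*(0 - 2) = 2*(-2) = -4)
x(B) = B (x(B) = 2*B - B = B)
x(p)*(c/((j(-3, -3)*19)) - 61) = 11*(36/((-4*19)) - 61) = 11*(36/(-76) - 61) = 11*(36*(-1/76) - 61) = 11*(-9/19 - 61) = 11*(-1168/19) = -12848/19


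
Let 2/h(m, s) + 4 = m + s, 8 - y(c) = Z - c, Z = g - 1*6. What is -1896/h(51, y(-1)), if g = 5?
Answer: -52140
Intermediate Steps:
Z = -1 (Z = 5 - 1*6 = 5 - 6 = -1)
y(c) = 9 + c (y(c) = 8 - (-1 - c) = 8 + (1 + c) = 9 + c)
h(m, s) = 2/(-4 + m + s) (h(m, s) = 2/(-4 + (m + s)) = 2/(-4 + m + s))
-1896/h(51, y(-1)) = -1896/(2/(-4 + 51 + (9 - 1))) = -1896/(2/(-4 + 51 + 8)) = -1896/(2/55) = -1896/(2*(1/55)) = -1896/2/55 = -1896*55/2 = -52140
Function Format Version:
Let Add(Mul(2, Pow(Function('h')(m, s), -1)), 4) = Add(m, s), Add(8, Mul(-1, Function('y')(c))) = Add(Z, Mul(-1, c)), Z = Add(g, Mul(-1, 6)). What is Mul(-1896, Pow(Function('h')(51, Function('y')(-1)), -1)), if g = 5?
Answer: -52140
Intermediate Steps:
Z = -1 (Z = Add(5, Mul(-1, 6)) = Add(5, -6) = -1)
Function('y')(c) = Add(9, c) (Function('y')(c) = Add(8, Mul(-1, Add(-1, Mul(-1, c)))) = Add(8, Add(1, c)) = Add(9, c))
Function('h')(m, s) = Mul(2, Pow(Add(-4, m, s), -1)) (Function('h')(m, s) = Mul(2, Pow(Add(-4, Add(m, s)), -1)) = Mul(2, Pow(Add(-4, m, s), -1)))
Mul(-1896, Pow(Function('h')(51, Function('y')(-1)), -1)) = Mul(-1896, Pow(Mul(2, Pow(Add(-4, 51, Add(9, -1)), -1)), -1)) = Mul(-1896, Pow(Mul(2, Pow(Add(-4, 51, 8), -1)), -1)) = Mul(-1896, Pow(Mul(2, Pow(55, -1)), -1)) = Mul(-1896, Pow(Mul(2, Rational(1, 55)), -1)) = Mul(-1896, Pow(Rational(2, 55), -1)) = Mul(-1896, Rational(55, 2)) = -52140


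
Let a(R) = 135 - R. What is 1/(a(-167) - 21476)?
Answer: -1/21174 ≈ -4.7228e-5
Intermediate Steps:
1/(a(-167) - 21476) = 1/((135 - 1*(-167)) - 21476) = 1/((135 + 167) - 21476) = 1/(302 - 21476) = 1/(-21174) = -1/21174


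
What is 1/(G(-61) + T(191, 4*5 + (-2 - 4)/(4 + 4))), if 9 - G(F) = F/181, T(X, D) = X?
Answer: 181/36261 ≈ 0.0049916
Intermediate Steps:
G(F) = 9 - F/181
1/(G(-61) + T(191, 4*5 + (-2 - 4)/(4 + 4))) = 1/((9 - 1/181*(-61)) + 191) = 1/((9 + 61/181) + 191) = 1/(1690/181 + 191) = 1/(36261/181) = 181/36261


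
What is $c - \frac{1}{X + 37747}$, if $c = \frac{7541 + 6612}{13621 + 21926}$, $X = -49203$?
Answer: $\frac{162172315}{407226432} \approx 0.39824$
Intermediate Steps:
$c = \frac{14153}{35547} \approx 0.39815$
$c - \frac{1}{X + 37747} = \frac{14153}{35547} - \frac{1}{-49203 + 37747} = \frac{14153}{35547} - \frac{1}{-11456} = \frac{14153}{35547} - - \frac{1}{11456} = \frac{14153}{35547} + \frac{1}{11456} = \frac{162172315}{407226432}$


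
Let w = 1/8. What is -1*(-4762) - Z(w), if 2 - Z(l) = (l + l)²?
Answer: 76161/16 ≈ 4760.1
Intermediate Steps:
w = ⅛ ≈ 0.12500
Z(l) = 2 - 4*l² (Z(l) = 2 - (l + l)² = 2 - (2*l)² = 2 - 4*l²)
-1*(-4762) - Z(w) = -1*(-4762) - (2 - 4*(⅛)²) = 4762 - (2 - 4*1/64) = 4762 - (2 - 1/16) = 4762 - 1*31/16 = 4762 - 31/16 = 76161/16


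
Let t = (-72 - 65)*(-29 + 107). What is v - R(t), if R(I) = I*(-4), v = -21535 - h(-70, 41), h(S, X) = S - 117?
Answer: -64092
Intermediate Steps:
h(S, X) = -117 + S
t = -10686 (t = -137*78 = -10686)
v = -21348 (v = -21535 - (-117 - 70) = -21535 - 1*(-187) = -21535 + 187 = -21348)
R(I) = -4*I
v - R(t) = -21348 - (-4)*(-10686) = -21348 - 1*42744 = -21348 - 42744 = -64092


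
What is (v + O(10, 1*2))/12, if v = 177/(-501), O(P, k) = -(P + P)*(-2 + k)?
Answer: -59/2004 ≈ -0.029441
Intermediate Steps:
O(P, k) = -2*P*(-2 + k)
v = -59/167 (v = 177*(-1/501) = -59/167 ≈ -0.35329)
(v + O(10, 1*2))/12 = (-59/167 + 2*10*(2 - 2))/12 = (-59/167 + 2*10*(2 - 1*2))*(1/12) = (-59/167 + 2*10*(2 - 2))*(1/12) = (-59/167 + 2*10*0)*(1/12) = (-59/167 + 0)*(1/12) = -59/167*1/12 = -59/2004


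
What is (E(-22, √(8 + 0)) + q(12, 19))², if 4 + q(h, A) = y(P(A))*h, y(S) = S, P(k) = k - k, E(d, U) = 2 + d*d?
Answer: 232324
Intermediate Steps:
E(d, U) = 2 + d²
P(k) = 0
q(h, A) = -4 (q(h, A) = -4 + 0*h = -4 + 0 = -4)
(E(-22, √(8 + 0)) + q(12, 19))² = ((2 + (-22)²) - 4)² = ((2 + 484) - 4)² = (486 - 4)² = 482² = 232324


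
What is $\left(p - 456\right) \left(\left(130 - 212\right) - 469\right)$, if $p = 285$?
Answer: $94221$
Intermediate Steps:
$\left(p - 456\right) \left(\left(130 - 212\right) - 469\right) = \left(285 - 456\right) \left(\left(130 - 212\right) - 469\right) = - 171 \left(\left(130 - 212\right) - 469\right) = - 171 \left(-82 - 469\right) = \left(-171\right) \left(-551\right) = 94221$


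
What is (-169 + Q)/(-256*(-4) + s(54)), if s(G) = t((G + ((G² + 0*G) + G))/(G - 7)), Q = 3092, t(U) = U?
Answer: 137381/51152 ≈ 2.6857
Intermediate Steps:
s(G) = (G² + 2*G)/(-7 + G) (s(G) = (G + ((G² + 0*G) + G))/(G - 7) = (G + ((G² + 0) + G))/(-7 + G) = (G + (G² + G))/(-7 + G) = (G + (G + G²))/(-7 + G) = (G² + 2*G)/(-7 + G))
(-169 + Q)/(-256*(-4) + s(54)) = (-169 + 3092)/(-256*(-4) + 54*(2 + 54)/(-7 + 54)) = 2923/(1024 + 54*56/47) = 2923/(1024 + 54*(1/47)*56) = 2923/(1024 + 3024/47) = 2923/(51152/47) = 2923*(47/51152) = 137381/51152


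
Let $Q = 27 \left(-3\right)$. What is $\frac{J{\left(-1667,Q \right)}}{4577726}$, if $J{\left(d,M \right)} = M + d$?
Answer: $- \frac{874}{2288863} \approx -0.00038185$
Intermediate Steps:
$Q = -81$
$\frac{J{\left(-1667,Q \right)}}{4577726} = \frac{-81 - 1667}{4577726} = \left(-1748\right) \frac{1}{4577726} = - \frac{874}{2288863}$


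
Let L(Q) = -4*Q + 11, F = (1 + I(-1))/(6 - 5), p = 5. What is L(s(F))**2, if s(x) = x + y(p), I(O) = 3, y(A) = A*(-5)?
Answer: 9025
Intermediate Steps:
y(A) = -5*A
F = 4 (F = (1 + 3)/(6 - 5) = 4/1 = 4*1 = 4)
s(x) = -25 + x (s(x) = x - 5*5 = x - 25 = -25 + x)
L(Q) = 11 - 4*Q
L(s(F))**2 = (11 - 4*(-25 + 4))**2 = (11 - 4*(-21))**2 = (11 + 84)**2 = 95**2 = 9025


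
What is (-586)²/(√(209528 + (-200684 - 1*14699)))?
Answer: -343396*I*√5855/5855 ≈ -4487.8*I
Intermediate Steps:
(-586)²/(√(209528 + (-200684 - 1*14699))) = 343396/(√(209528 + (-200684 - 14699))) = 343396/(√(209528 - 215383)) = 343396/(√(-5855)) = 343396/((I*√5855)) = 343396*(-I*√5855/5855) = -343396*I*√5855/5855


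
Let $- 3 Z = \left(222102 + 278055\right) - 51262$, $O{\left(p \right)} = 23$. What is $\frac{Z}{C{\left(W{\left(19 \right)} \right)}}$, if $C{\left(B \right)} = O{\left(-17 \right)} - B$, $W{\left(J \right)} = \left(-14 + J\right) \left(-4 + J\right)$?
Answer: $\frac{448895}{156} \approx 2877.5$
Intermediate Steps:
$C{\left(B \right)} = 23 - B$
$Z = - \frac{448895}{3}$ ($Z = - \frac{\left(222102 + 278055\right) - 51262}{3} = - \frac{500157 - 51262}{3} = \left(- \frac{1}{3}\right) 448895 = - \frac{448895}{3} \approx -1.4963 \cdot 10^{5}$)
$\frac{Z}{C{\left(W{\left(19 \right)} \right)}} = - \frac{448895}{3 \left(23 - \left(56 + 19^{2} - 342\right)\right)} = - \frac{448895}{3 \left(23 - \left(56 + 361 - 342\right)\right)} = - \frac{448895}{3 \left(23 - 75\right)} = - \frac{448895}{3 \left(-52\right)} = \left(- \frac{448895}{3}\right) \left(- \frac{1}{52}\right) = \frac{448895}{156}$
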